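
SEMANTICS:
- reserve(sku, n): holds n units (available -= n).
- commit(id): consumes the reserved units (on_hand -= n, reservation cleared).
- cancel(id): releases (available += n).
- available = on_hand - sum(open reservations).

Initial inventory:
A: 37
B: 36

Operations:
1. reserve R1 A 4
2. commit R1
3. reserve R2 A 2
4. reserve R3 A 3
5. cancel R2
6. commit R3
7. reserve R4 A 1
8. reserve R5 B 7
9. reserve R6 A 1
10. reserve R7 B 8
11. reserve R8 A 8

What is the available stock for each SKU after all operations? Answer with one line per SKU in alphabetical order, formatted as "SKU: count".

Step 1: reserve R1 A 4 -> on_hand[A=37 B=36] avail[A=33 B=36] open={R1}
Step 2: commit R1 -> on_hand[A=33 B=36] avail[A=33 B=36] open={}
Step 3: reserve R2 A 2 -> on_hand[A=33 B=36] avail[A=31 B=36] open={R2}
Step 4: reserve R3 A 3 -> on_hand[A=33 B=36] avail[A=28 B=36] open={R2,R3}
Step 5: cancel R2 -> on_hand[A=33 B=36] avail[A=30 B=36] open={R3}
Step 6: commit R3 -> on_hand[A=30 B=36] avail[A=30 B=36] open={}
Step 7: reserve R4 A 1 -> on_hand[A=30 B=36] avail[A=29 B=36] open={R4}
Step 8: reserve R5 B 7 -> on_hand[A=30 B=36] avail[A=29 B=29] open={R4,R5}
Step 9: reserve R6 A 1 -> on_hand[A=30 B=36] avail[A=28 B=29] open={R4,R5,R6}
Step 10: reserve R7 B 8 -> on_hand[A=30 B=36] avail[A=28 B=21] open={R4,R5,R6,R7}
Step 11: reserve R8 A 8 -> on_hand[A=30 B=36] avail[A=20 B=21] open={R4,R5,R6,R7,R8}

Answer: A: 20
B: 21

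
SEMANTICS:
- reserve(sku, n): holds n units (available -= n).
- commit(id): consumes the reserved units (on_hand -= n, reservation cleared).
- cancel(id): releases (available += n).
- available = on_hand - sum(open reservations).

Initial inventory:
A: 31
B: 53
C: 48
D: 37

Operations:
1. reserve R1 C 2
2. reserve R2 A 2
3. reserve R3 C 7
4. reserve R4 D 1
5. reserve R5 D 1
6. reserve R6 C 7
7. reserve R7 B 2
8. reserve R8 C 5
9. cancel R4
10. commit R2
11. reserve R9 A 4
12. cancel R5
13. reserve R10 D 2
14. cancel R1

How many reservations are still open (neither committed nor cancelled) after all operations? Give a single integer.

Step 1: reserve R1 C 2 -> on_hand[A=31 B=53 C=48 D=37] avail[A=31 B=53 C=46 D=37] open={R1}
Step 2: reserve R2 A 2 -> on_hand[A=31 B=53 C=48 D=37] avail[A=29 B=53 C=46 D=37] open={R1,R2}
Step 3: reserve R3 C 7 -> on_hand[A=31 B=53 C=48 D=37] avail[A=29 B=53 C=39 D=37] open={R1,R2,R3}
Step 4: reserve R4 D 1 -> on_hand[A=31 B=53 C=48 D=37] avail[A=29 B=53 C=39 D=36] open={R1,R2,R3,R4}
Step 5: reserve R5 D 1 -> on_hand[A=31 B=53 C=48 D=37] avail[A=29 B=53 C=39 D=35] open={R1,R2,R3,R4,R5}
Step 6: reserve R6 C 7 -> on_hand[A=31 B=53 C=48 D=37] avail[A=29 B=53 C=32 D=35] open={R1,R2,R3,R4,R5,R6}
Step 7: reserve R7 B 2 -> on_hand[A=31 B=53 C=48 D=37] avail[A=29 B=51 C=32 D=35] open={R1,R2,R3,R4,R5,R6,R7}
Step 8: reserve R8 C 5 -> on_hand[A=31 B=53 C=48 D=37] avail[A=29 B=51 C=27 D=35] open={R1,R2,R3,R4,R5,R6,R7,R8}
Step 9: cancel R4 -> on_hand[A=31 B=53 C=48 D=37] avail[A=29 B=51 C=27 D=36] open={R1,R2,R3,R5,R6,R7,R8}
Step 10: commit R2 -> on_hand[A=29 B=53 C=48 D=37] avail[A=29 B=51 C=27 D=36] open={R1,R3,R5,R6,R7,R8}
Step 11: reserve R9 A 4 -> on_hand[A=29 B=53 C=48 D=37] avail[A=25 B=51 C=27 D=36] open={R1,R3,R5,R6,R7,R8,R9}
Step 12: cancel R5 -> on_hand[A=29 B=53 C=48 D=37] avail[A=25 B=51 C=27 D=37] open={R1,R3,R6,R7,R8,R9}
Step 13: reserve R10 D 2 -> on_hand[A=29 B=53 C=48 D=37] avail[A=25 B=51 C=27 D=35] open={R1,R10,R3,R6,R7,R8,R9}
Step 14: cancel R1 -> on_hand[A=29 B=53 C=48 D=37] avail[A=25 B=51 C=29 D=35] open={R10,R3,R6,R7,R8,R9}
Open reservations: ['R10', 'R3', 'R6', 'R7', 'R8', 'R9'] -> 6

Answer: 6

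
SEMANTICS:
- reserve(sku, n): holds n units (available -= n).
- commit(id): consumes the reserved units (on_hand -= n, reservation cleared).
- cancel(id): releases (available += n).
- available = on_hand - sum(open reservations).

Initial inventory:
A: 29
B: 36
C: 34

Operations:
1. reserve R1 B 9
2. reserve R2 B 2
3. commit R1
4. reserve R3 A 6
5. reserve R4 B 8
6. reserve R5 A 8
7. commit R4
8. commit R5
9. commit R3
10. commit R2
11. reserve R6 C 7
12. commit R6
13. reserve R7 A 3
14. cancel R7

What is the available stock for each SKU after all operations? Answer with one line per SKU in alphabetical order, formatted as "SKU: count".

Step 1: reserve R1 B 9 -> on_hand[A=29 B=36 C=34] avail[A=29 B=27 C=34] open={R1}
Step 2: reserve R2 B 2 -> on_hand[A=29 B=36 C=34] avail[A=29 B=25 C=34] open={R1,R2}
Step 3: commit R1 -> on_hand[A=29 B=27 C=34] avail[A=29 B=25 C=34] open={R2}
Step 4: reserve R3 A 6 -> on_hand[A=29 B=27 C=34] avail[A=23 B=25 C=34] open={R2,R3}
Step 5: reserve R4 B 8 -> on_hand[A=29 B=27 C=34] avail[A=23 B=17 C=34] open={R2,R3,R4}
Step 6: reserve R5 A 8 -> on_hand[A=29 B=27 C=34] avail[A=15 B=17 C=34] open={R2,R3,R4,R5}
Step 7: commit R4 -> on_hand[A=29 B=19 C=34] avail[A=15 B=17 C=34] open={R2,R3,R5}
Step 8: commit R5 -> on_hand[A=21 B=19 C=34] avail[A=15 B=17 C=34] open={R2,R3}
Step 9: commit R3 -> on_hand[A=15 B=19 C=34] avail[A=15 B=17 C=34] open={R2}
Step 10: commit R2 -> on_hand[A=15 B=17 C=34] avail[A=15 B=17 C=34] open={}
Step 11: reserve R6 C 7 -> on_hand[A=15 B=17 C=34] avail[A=15 B=17 C=27] open={R6}
Step 12: commit R6 -> on_hand[A=15 B=17 C=27] avail[A=15 B=17 C=27] open={}
Step 13: reserve R7 A 3 -> on_hand[A=15 B=17 C=27] avail[A=12 B=17 C=27] open={R7}
Step 14: cancel R7 -> on_hand[A=15 B=17 C=27] avail[A=15 B=17 C=27] open={}

Answer: A: 15
B: 17
C: 27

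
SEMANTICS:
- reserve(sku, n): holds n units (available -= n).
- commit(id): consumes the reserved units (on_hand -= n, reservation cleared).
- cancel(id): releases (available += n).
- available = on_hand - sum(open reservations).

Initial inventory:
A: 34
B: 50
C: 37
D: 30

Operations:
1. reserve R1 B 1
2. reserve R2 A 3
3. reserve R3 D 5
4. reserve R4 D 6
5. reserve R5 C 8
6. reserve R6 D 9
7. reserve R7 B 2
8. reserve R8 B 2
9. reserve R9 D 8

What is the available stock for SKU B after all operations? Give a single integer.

Answer: 45

Derivation:
Step 1: reserve R1 B 1 -> on_hand[A=34 B=50 C=37 D=30] avail[A=34 B=49 C=37 D=30] open={R1}
Step 2: reserve R2 A 3 -> on_hand[A=34 B=50 C=37 D=30] avail[A=31 B=49 C=37 D=30] open={R1,R2}
Step 3: reserve R3 D 5 -> on_hand[A=34 B=50 C=37 D=30] avail[A=31 B=49 C=37 D=25] open={R1,R2,R3}
Step 4: reserve R4 D 6 -> on_hand[A=34 B=50 C=37 D=30] avail[A=31 B=49 C=37 D=19] open={R1,R2,R3,R4}
Step 5: reserve R5 C 8 -> on_hand[A=34 B=50 C=37 D=30] avail[A=31 B=49 C=29 D=19] open={R1,R2,R3,R4,R5}
Step 6: reserve R6 D 9 -> on_hand[A=34 B=50 C=37 D=30] avail[A=31 B=49 C=29 D=10] open={R1,R2,R3,R4,R5,R6}
Step 7: reserve R7 B 2 -> on_hand[A=34 B=50 C=37 D=30] avail[A=31 B=47 C=29 D=10] open={R1,R2,R3,R4,R5,R6,R7}
Step 8: reserve R8 B 2 -> on_hand[A=34 B=50 C=37 D=30] avail[A=31 B=45 C=29 D=10] open={R1,R2,R3,R4,R5,R6,R7,R8}
Step 9: reserve R9 D 8 -> on_hand[A=34 B=50 C=37 D=30] avail[A=31 B=45 C=29 D=2] open={R1,R2,R3,R4,R5,R6,R7,R8,R9}
Final available[B] = 45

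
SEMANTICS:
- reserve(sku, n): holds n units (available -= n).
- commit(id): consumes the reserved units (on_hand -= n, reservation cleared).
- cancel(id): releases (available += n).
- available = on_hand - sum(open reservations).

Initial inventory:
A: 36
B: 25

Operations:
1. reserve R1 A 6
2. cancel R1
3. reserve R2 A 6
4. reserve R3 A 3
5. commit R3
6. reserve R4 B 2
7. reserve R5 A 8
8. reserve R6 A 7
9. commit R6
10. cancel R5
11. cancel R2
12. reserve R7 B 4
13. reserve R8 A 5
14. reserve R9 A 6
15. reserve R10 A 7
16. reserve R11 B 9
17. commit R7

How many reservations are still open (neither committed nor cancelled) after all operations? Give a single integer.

Answer: 5

Derivation:
Step 1: reserve R1 A 6 -> on_hand[A=36 B=25] avail[A=30 B=25] open={R1}
Step 2: cancel R1 -> on_hand[A=36 B=25] avail[A=36 B=25] open={}
Step 3: reserve R2 A 6 -> on_hand[A=36 B=25] avail[A=30 B=25] open={R2}
Step 4: reserve R3 A 3 -> on_hand[A=36 B=25] avail[A=27 B=25] open={R2,R3}
Step 5: commit R3 -> on_hand[A=33 B=25] avail[A=27 B=25] open={R2}
Step 6: reserve R4 B 2 -> on_hand[A=33 B=25] avail[A=27 B=23] open={R2,R4}
Step 7: reserve R5 A 8 -> on_hand[A=33 B=25] avail[A=19 B=23] open={R2,R4,R5}
Step 8: reserve R6 A 7 -> on_hand[A=33 B=25] avail[A=12 B=23] open={R2,R4,R5,R6}
Step 9: commit R6 -> on_hand[A=26 B=25] avail[A=12 B=23] open={R2,R4,R5}
Step 10: cancel R5 -> on_hand[A=26 B=25] avail[A=20 B=23] open={R2,R4}
Step 11: cancel R2 -> on_hand[A=26 B=25] avail[A=26 B=23] open={R4}
Step 12: reserve R7 B 4 -> on_hand[A=26 B=25] avail[A=26 B=19] open={R4,R7}
Step 13: reserve R8 A 5 -> on_hand[A=26 B=25] avail[A=21 B=19] open={R4,R7,R8}
Step 14: reserve R9 A 6 -> on_hand[A=26 B=25] avail[A=15 B=19] open={R4,R7,R8,R9}
Step 15: reserve R10 A 7 -> on_hand[A=26 B=25] avail[A=8 B=19] open={R10,R4,R7,R8,R9}
Step 16: reserve R11 B 9 -> on_hand[A=26 B=25] avail[A=8 B=10] open={R10,R11,R4,R7,R8,R9}
Step 17: commit R7 -> on_hand[A=26 B=21] avail[A=8 B=10] open={R10,R11,R4,R8,R9}
Open reservations: ['R10', 'R11', 'R4', 'R8', 'R9'] -> 5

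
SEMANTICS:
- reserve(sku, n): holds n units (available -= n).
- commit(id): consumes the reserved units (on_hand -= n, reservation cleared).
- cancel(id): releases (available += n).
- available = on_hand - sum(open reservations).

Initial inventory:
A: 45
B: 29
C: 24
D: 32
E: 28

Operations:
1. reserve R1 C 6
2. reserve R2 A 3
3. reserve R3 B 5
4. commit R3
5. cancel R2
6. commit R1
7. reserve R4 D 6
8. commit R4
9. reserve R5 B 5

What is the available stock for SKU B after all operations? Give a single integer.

Answer: 19

Derivation:
Step 1: reserve R1 C 6 -> on_hand[A=45 B=29 C=24 D=32 E=28] avail[A=45 B=29 C=18 D=32 E=28] open={R1}
Step 2: reserve R2 A 3 -> on_hand[A=45 B=29 C=24 D=32 E=28] avail[A=42 B=29 C=18 D=32 E=28] open={R1,R2}
Step 3: reserve R3 B 5 -> on_hand[A=45 B=29 C=24 D=32 E=28] avail[A=42 B=24 C=18 D=32 E=28] open={R1,R2,R3}
Step 4: commit R3 -> on_hand[A=45 B=24 C=24 D=32 E=28] avail[A=42 B=24 C=18 D=32 E=28] open={R1,R2}
Step 5: cancel R2 -> on_hand[A=45 B=24 C=24 D=32 E=28] avail[A=45 B=24 C=18 D=32 E=28] open={R1}
Step 6: commit R1 -> on_hand[A=45 B=24 C=18 D=32 E=28] avail[A=45 B=24 C=18 D=32 E=28] open={}
Step 7: reserve R4 D 6 -> on_hand[A=45 B=24 C=18 D=32 E=28] avail[A=45 B=24 C=18 D=26 E=28] open={R4}
Step 8: commit R4 -> on_hand[A=45 B=24 C=18 D=26 E=28] avail[A=45 B=24 C=18 D=26 E=28] open={}
Step 9: reserve R5 B 5 -> on_hand[A=45 B=24 C=18 D=26 E=28] avail[A=45 B=19 C=18 D=26 E=28] open={R5}
Final available[B] = 19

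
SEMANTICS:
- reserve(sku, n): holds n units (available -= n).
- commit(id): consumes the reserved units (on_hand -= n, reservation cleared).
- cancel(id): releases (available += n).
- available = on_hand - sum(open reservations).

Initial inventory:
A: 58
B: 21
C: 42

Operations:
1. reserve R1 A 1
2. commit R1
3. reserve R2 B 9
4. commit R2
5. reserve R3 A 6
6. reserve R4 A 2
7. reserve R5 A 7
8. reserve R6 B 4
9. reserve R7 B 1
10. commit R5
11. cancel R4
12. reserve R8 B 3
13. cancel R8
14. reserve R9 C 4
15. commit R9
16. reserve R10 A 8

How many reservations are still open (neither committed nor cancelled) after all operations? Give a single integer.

Step 1: reserve R1 A 1 -> on_hand[A=58 B=21 C=42] avail[A=57 B=21 C=42] open={R1}
Step 2: commit R1 -> on_hand[A=57 B=21 C=42] avail[A=57 B=21 C=42] open={}
Step 3: reserve R2 B 9 -> on_hand[A=57 B=21 C=42] avail[A=57 B=12 C=42] open={R2}
Step 4: commit R2 -> on_hand[A=57 B=12 C=42] avail[A=57 B=12 C=42] open={}
Step 5: reserve R3 A 6 -> on_hand[A=57 B=12 C=42] avail[A=51 B=12 C=42] open={R3}
Step 6: reserve R4 A 2 -> on_hand[A=57 B=12 C=42] avail[A=49 B=12 C=42] open={R3,R4}
Step 7: reserve R5 A 7 -> on_hand[A=57 B=12 C=42] avail[A=42 B=12 C=42] open={R3,R4,R5}
Step 8: reserve R6 B 4 -> on_hand[A=57 B=12 C=42] avail[A=42 B=8 C=42] open={R3,R4,R5,R6}
Step 9: reserve R7 B 1 -> on_hand[A=57 B=12 C=42] avail[A=42 B=7 C=42] open={R3,R4,R5,R6,R7}
Step 10: commit R5 -> on_hand[A=50 B=12 C=42] avail[A=42 B=7 C=42] open={R3,R4,R6,R7}
Step 11: cancel R4 -> on_hand[A=50 B=12 C=42] avail[A=44 B=7 C=42] open={R3,R6,R7}
Step 12: reserve R8 B 3 -> on_hand[A=50 B=12 C=42] avail[A=44 B=4 C=42] open={R3,R6,R7,R8}
Step 13: cancel R8 -> on_hand[A=50 B=12 C=42] avail[A=44 B=7 C=42] open={R3,R6,R7}
Step 14: reserve R9 C 4 -> on_hand[A=50 B=12 C=42] avail[A=44 B=7 C=38] open={R3,R6,R7,R9}
Step 15: commit R9 -> on_hand[A=50 B=12 C=38] avail[A=44 B=7 C=38] open={R3,R6,R7}
Step 16: reserve R10 A 8 -> on_hand[A=50 B=12 C=38] avail[A=36 B=7 C=38] open={R10,R3,R6,R7}
Open reservations: ['R10', 'R3', 'R6', 'R7'] -> 4

Answer: 4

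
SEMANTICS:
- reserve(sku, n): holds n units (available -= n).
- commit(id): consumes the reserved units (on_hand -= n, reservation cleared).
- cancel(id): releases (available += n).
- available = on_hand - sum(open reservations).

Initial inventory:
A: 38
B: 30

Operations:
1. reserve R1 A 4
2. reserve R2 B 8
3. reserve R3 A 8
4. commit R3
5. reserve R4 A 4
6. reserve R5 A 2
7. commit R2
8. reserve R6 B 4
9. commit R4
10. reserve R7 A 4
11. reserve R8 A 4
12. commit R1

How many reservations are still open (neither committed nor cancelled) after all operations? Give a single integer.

Step 1: reserve R1 A 4 -> on_hand[A=38 B=30] avail[A=34 B=30] open={R1}
Step 2: reserve R2 B 8 -> on_hand[A=38 B=30] avail[A=34 B=22] open={R1,R2}
Step 3: reserve R3 A 8 -> on_hand[A=38 B=30] avail[A=26 B=22] open={R1,R2,R3}
Step 4: commit R3 -> on_hand[A=30 B=30] avail[A=26 B=22] open={R1,R2}
Step 5: reserve R4 A 4 -> on_hand[A=30 B=30] avail[A=22 B=22] open={R1,R2,R4}
Step 6: reserve R5 A 2 -> on_hand[A=30 B=30] avail[A=20 B=22] open={R1,R2,R4,R5}
Step 7: commit R2 -> on_hand[A=30 B=22] avail[A=20 B=22] open={R1,R4,R5}
Step 8: reserve R6 B 4 -> on_hand[A=30 B=22] avail[A=20 B=18] open={R1,R4,R5,R6}
Step 9: commit R4 -> on_hand[A=26 B=22] avail[A=20 B=18] open={R1,R5,R6}
Step 10: reserve R7 A 4 -> on_hand[A=26 B=22] avail[A=16 B=18] open={R1,R5,R6,R7}
Step 11: reserve R8 A 4 -> on_hand[A=26 B=22] avail[A=12 B=18] open={R1,R5,R6,R7,R8}
Step 12: commit R1 -> on_hand[A=22 B=22] avail[A=12 B=18] open={R5,R6,R7,R8}
Open reservations: ['R5', 'R6', 'R7', 'R8'] -> 4

Answer: 4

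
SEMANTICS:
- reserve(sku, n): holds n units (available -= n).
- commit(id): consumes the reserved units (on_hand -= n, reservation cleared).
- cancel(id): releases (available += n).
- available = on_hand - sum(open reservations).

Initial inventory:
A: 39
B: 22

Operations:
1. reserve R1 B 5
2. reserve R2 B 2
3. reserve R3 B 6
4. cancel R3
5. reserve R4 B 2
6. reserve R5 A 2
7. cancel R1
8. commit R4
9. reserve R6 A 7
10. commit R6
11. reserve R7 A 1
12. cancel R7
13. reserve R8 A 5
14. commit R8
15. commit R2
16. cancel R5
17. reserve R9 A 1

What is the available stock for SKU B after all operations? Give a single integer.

Answer: 18

Derivation:
Step 1: reserve R1 B 5 -> on_hand[A=39 B=22] avail[A=39 B=17] open={R1}
Step 2: reserve R2 B 2 -> on_hand[A=39 B=22] avail[A=39 B=15] open={R1,R2}
Step 3: reserve R3 B 6 -> on_hand[A=39 B=22] avail[A=39 B=9] open={R1,R2,R3}
Step 4: cancel R3 -> on_hand[A=39 B=22] avail[A=39 B=15] open={R1,R2}
Step 5: reserve R4 B 2 -> on_hand[A=39 B=22] avail[A=39 B=13] open={R1,R2,R4}
Step 6: reserve R5 A 2 -> on_hand[A=39 B=22] avail[A=37 B=13] open={R1,R2,R4,R5}
Step 7: cancel R1 -> on_hand[A=39 B=22] avail[A=37 B=18] open={R2,R4,R5}
Step 8: commit R4 -> on_hand[A=39 B=20] avail[A=37 B=18] open={R2,R5}
Step 9: reserve R6 A 7 -> on_hand[A=39 B=20] avail[A=30 B=18] open={R2,R5,R6}
Step 10: commit R6 -> on_hand[A=32 B=20] avail[A=30 B=18] open={R2,R5}
Step 11: reserve R7 A 1 -> on_hand[A=32 B=20] avail[A=29 B=18] open={R2,R5,R7}
Step 12: cancel R7 -> on_hand[A=32 B=20] avail[A=30 B=18] open={R2,R5}
Step 13: reserve R8 A 5 -> on_hand[A=32 B=20] avail[A=25 B=18] open={R2,R5,R8}
Step 14: commit R8 -> on_hand[A=27 B=20] avail[A=25 B=18] open={R2,R5}
Step 15: commit R2 -> on_hand[A=27 B=18] avail[A=25 B=18] open={R5}
Step 16: cancel R5 -> on_hand[A=27 B=18] avail[A=27 B=18] open={}
Step 17: reserve R9 A 1 -> on_hand[A=27 B=18] avail[A=26 B=18] open={R9}
Final available[B] = 18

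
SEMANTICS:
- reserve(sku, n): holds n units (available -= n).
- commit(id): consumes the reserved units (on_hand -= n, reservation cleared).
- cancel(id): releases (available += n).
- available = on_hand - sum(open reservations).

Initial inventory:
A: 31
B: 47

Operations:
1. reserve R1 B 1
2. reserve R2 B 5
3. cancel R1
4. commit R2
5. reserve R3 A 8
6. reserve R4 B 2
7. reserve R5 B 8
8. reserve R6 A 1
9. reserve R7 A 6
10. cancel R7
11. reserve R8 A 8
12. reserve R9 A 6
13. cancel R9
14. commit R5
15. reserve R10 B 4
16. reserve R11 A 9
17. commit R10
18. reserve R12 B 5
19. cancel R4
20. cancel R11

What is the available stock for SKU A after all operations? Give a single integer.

Answer: 14

Derivation:
Step 1: reserve R1 B 1 -> on_hand[A=31 B=47] avail[A=31 B=46] open={R1}
Step 2: reserve R2 B 5 -> on_hand[A=31 B=47] avail[A=31 B=41] open={R1,R2}
Step 3: cancel R1 -> on_hand[A=31 B=47] avail[A=31 B=42] open={R2}
Step 4: commit R2 -> on_hand[A=31 B=42] avail[A=31 B=42] open={}
Step 5: reserve R3 A 8 -> on_hand[A=31 B=42] avail[A=23 B=42] open={R3}
Step 6: reserve R4 B 2 -> on_hand[A=31 B=42] avail[A=23 B=40] open={R3,R4}
Step 7: reserve R5 B 8 -> on_hand[A=31 B=42] avail[A=23 B=32] open={R3,R4,R5}
Step 8: reserve R6 A 1 -> on_hand[A=31 B=42] avail[A=22 B=32] open={R3,R4,R5,R6}
Step 9: reserve R7 A 6 -> on_hand[A=31 B=42] avail[A=16 B=32] open={R3,R4,R5,R6,R7}
Step 10: cancel R7 -> on_hand[A=31 B=42] avail[A=22 B=32] open={R3,R4,R5,R6}
Step 11: reserve R8 A 8 -> on_hand[A=31 B=42] avail[A=14 B=32] open={R3,R4,R5,R6,R8}
Step 12: reserve R9 A 6 -> on_hand[A=31 B=42] avail[A=8 B=32] open={R3,R4,R5,R6,R8,R9}
Step 13: cancel R9 -> on_hand[A=31 B=42] avail[A=14 B=32] open={R3,R4,R5,R6,R8}
Step 14: commit R5 -> on_hand[A=31 B=34] avail[A=14 B=32] open={R3,R4,R6,R8}
Step 15: reserve R10 B 4 -> on_hand[A=31 B=34] avail[A=14 B=28] open={R10,R3,R4,R6,R8}
Step 16: reserve R11 A 9 -> on_hand[A=31 B=34] avail[A=5 B=28] open={R10,R11,R3,R4,R6,R8}
Step 17: commit R10 -> on_hand[A=31 B=30] avail[A=5 B=28] open={R11,R3,R4,R6,R8}
Step 18: reserve R12 B 5 -> on_hand[A=31 B=30] avail[A=5 B=23] open={R11,R12,R3,R4,R6,R8}
Step 19: cancel R4 -> on_hand[A=31 B=30] avail[A=5 B=25] open={R11,R12,R3,R6,R8}
Step 20: cancel R11 -> on_hand[A=31 B=30] avail[A=14 B=25] open={R12,R3,R6,R8}
Final available[A] = 14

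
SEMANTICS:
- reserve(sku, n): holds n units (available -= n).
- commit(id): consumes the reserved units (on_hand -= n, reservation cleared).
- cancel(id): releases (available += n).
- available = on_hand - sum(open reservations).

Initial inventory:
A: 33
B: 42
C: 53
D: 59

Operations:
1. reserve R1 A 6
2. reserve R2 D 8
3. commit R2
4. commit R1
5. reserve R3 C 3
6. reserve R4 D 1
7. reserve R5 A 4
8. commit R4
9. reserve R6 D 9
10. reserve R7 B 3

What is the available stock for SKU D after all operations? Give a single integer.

Answer: 41

Derivation:
Step 1: reserve R1 A 6 -> on_hand[A=33 B=42 C=53 D=59] avail[A=27 B=42 C=53 D=59] open={R1}
Step 2: reserve R2 D 8 -> on_hand[A=33 B=42 C=53 D=59] avail[A=27 B=42 C=53 D=51] open={R1,R2}
Step 3: commit R2 -> on_hand[A=33 B=42 C=53 D=51] avail[A=27 B=42 C=53 D=51] open={R1}
Step 4: commit R1 -> on_hand[A=27 B=42 C=53 D=51] avail[A=27 B=42 C=53 D=51] open={}
Step 5: reserve R3 C 3 -> on_hand[A=27 B=42 C=53 D=51] avail[A=27 B=42 C=50 D=51] open={R3}
Step 6: reserve R4 D 1 -> on_hand[A=27 B=42 C=53 D=51] avail[A=27 B=42 C=50 D=50] open={R3,R4}
Step 7: reserve R5 A 4 -> on_hand[A=27 B=42 C=53 D=51] avail[A=23 B=42 C=50 D=50] open={R3,R4,R5}
Step 8: commit R4 -> on_hand[A=27 B=42 C=53 D=50] avail[A=23 B=42 C=50 D=50] open={R3,R5}
Step 9: reserve R6 D 9 -> on_hand[A=27 B=42 C=53 D=50] avail[A=23 B=42 C=50 D=41] open={R3,R5,R6}
Step 10: reserve R7 B 3 -> on_hand[A=27 B=42 C=53 D=50] avail[A=23 B=39 C=50 D=41] open={R3,R5,R6,R7}
Final available[D] = 41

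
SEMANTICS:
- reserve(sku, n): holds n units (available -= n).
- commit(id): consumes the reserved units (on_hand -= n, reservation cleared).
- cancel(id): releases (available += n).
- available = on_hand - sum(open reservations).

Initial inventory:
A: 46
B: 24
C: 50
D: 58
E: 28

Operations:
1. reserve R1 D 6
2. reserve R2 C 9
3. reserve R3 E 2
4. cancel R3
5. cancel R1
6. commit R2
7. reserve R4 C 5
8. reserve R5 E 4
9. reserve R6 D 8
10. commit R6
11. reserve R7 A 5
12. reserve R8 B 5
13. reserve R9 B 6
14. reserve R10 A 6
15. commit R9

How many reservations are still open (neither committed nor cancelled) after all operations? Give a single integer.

Step 1: reserve R1 D 6 -> on_hand[A=46 B=24 C=50 D=58 E=28] avail[A=46 B=24 C=50 D=52 E=28] open={R1}
Step 2: reserve R2 C 9 -> on_hand[A=46 B=24 C=50 D=58 E=28] avail[A=46 B=24 C=41 D=52 E=28] open={R1,R2}
Step 3: reserve R3 E 2 -> on_hand[A=46 B=24 C=50 D=58 E=28] avail[A=46 B=24 C=41 D=52 E=26] open={R1,R2,R3}
Step 4: cancel R3 -> on_hand[A=46 B=24 C=50 D=58 E=28] avail[A=46 B=24 C=41 D=52 E=28] open={R1,R2}
Step 5: cancel R1 -> on_hand[A=46 B=24 C=50 D=58 E=28] avail[A=46 B=24 C=41 D=58 E=28] open={R2}
Step 6: commit R2 -> on_hand[A=46 B=24 C=41 D=58 E=28] avail[A=46 B=24 C=41 D=58 E=28] open={}
Step 7: reserve R4 C 5 -> on_hand[A=46 B=24 C=41 D=58 E=28] avail[A=46 B=24 C=36 D=58 E=28] open={R4}
Step 8: reserve R5 E 4 -> on_hand[A=46 B=24 C=41 D=58 E=28] avail[A=46 B=24 C=36 D=58 E=24] open={R4,R5}
Step 9: reserve R6 D 8 -> on_hand[A=46 B=24 C=41 D=58 E=28] avail[A=46 B=24 C=36 D=50 E=24] open={R4,R5,R6}
Step 10: commit R6 -> on_hand[A=46 B=24 C=41 D=50 E=28] avail[A=46 B=24 C=36 D=50 E=24] open={R4,R5}
Step 11: reserve R7 A 5 -> on_hand[A=46 B=24 C=41 D=50 E=28] avail[A=41 B=24 C=36 D=50 E=24] open={R4,R5,R7}
Step 12: reserve R8 B 5 -> on_hand[A=46 B=24 C=41 D=50 E=28] avail[A=41 B=19 C=36 D=50 E=24] open={R4,R5,R7,R8}
Step 13: reserve R9 B 6 -> on_hand[A=46 B=24 C=41 D=50 E=28] avail[A=41 B=13 C=36 D=50 E=24] open={R4,R5,R7,R8,R9}
Step 14: reserve R10 A 6 -> on_hand[A=46 B=24 C=41 D=50 E=28] avail[A=35 B=13 C=36 D=50 E=24] open={R10,R4,R5,R7,R8,R9}
Step 15: commit R9 -> on_hand[A=46 B=18 C=41 D=50 E=28] avail[A=35 B=13 C=36 D=50 E=24] open={R10,R4,R5,R7,R8}
Open reservations: ['R10', 'R4', 'R5', 'R7', 'R8'] -> 5

Answer: 5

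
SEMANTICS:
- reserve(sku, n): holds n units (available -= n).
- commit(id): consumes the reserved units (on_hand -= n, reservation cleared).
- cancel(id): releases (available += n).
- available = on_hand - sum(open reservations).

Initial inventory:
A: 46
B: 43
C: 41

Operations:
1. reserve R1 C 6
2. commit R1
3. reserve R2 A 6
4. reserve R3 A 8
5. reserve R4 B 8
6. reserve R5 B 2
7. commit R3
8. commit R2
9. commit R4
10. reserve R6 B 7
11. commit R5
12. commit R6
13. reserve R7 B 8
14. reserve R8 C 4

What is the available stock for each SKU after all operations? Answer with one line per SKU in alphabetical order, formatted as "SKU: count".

Answer: A: 32
B: 18
C: 31

Derivation:
Step 1: reserve R1 C 6 -> on_hand[A=46 B=43 C=41] avail[A=46 B=43 C=35] open={R1}
Step 2: commit R1 -> on_hand[A=46 B=43 C=35] avail[A=46 B=43 C=35] open={}
Step 3: reserve R2 A 6 -> on_hand[A=46 B=43 C=35] avail[A=40 B=43 C=35] open={R2}
Step 4: reserve R3 A 8 -> on_hand[A=46 B=43 C=35] avail[A=32 B=43 C=35] open={R2,R3}
Step 5: reserve R4 B 8 -> on_hand[A=46 B=43 C=35] avail[A=32 B=35 C=35] open={R2,R3,R4}
Step 6: reserve R5 B 2 -> on_hand[A=46 B=43 C=35] avail[A=32 B=33 C=35] open={R2,R3,R4,R5}
Step 7: commit R3 -> on_hand[A=38 B=43 C=35] avail[A=32 B=33 C=35] open={R2,R4,R5}
Step 8: commit R2 -> on_hand[A=32 B=43 C=35] avail[A=32 B=33 C=35] open={R4,R5}
Step 9: commit R4 -> on_hand[A=32 B=35 C=35] avail[A=32 B=33 C=35] open={R5}
Step 10: reserve R6 B 7 -> on_hand[A=32 B=35 C=35] avail[A=32 B=26 C=35] open={R5,R6}
Step 11: commit R5 -> on_hand[A=32 B=33 C=35] avail[A=32 B=26 C=35] open={R6}
Step 12: commit R6 -> on_hand[A=32 B=26 C=35] avail[A=32 B=26 C=35] open={}
Step 13: reserve R7 B 8 -> on_hand[A=32 B=26 C=35] avail[A=32 B=18 C=35] open={R7}
Step 14: reserve R8 C 4 -> on_hand[A=32 B=26 C=35] avail[A=32 B=18 C=31] open={R7,R8}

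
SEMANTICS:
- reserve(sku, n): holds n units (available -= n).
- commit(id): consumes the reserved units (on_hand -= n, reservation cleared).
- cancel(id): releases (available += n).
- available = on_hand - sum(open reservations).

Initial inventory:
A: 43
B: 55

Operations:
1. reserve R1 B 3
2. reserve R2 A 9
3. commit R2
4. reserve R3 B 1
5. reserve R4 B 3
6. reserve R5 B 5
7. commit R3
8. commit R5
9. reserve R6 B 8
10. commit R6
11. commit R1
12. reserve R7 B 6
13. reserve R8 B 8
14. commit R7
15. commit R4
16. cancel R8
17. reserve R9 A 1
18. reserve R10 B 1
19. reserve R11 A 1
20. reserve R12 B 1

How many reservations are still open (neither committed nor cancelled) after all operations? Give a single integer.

Answer: 4

Derivation:
Step 1: reserve R1 B 3 -> on_hand[A=43 B=55] avail[A=43 B=52] open={R1}
Step 2: reserve R2 A 9 -> on_hand[A=43 B=55] avail[A=34 B=52] open={R1,R2}
Step 3: commit R2 -> on_hand[A=34 B=55] avail[A=34 B=52] open={R1}
Step 4: reserve R3 B 1 -> on_hand[A=34 B=55] avail[A=34 B=51] open={R1,R3}
Step 5: reserve R4 B 3 -> on_hand[A=34 B=55] avail[A=34 B=48] open={R1,R3,R4}
Step 6: reserve R5 B 5 -> on_hand[A=34 B=55] avail[A=34 B=43] open={R1,R3,R4,R5}
Step 7: commit R3 -> on_hand[A=34 B=54] avail[A=34 B=43] open={R1,R4,R5}
Step 8: commit R5 -> on_hand[A=34 B=49] avail[A=34 B=43] open={R1,R4}
Step 9: reserve R6 B 8 -> on_hand[A=34 B=49] avail[A=34 B=35] open={R1,R4,R6}
Step 10: commit R6 -> on_hand[A=34 B=41] avail[A=34 B=35] open={R1,R4}
Step 11: commit R1 -> on_hand[A=34 B=38] avail[A=34 B=35] open={R4}
Step 12: reserve R7 B 6 -> on_hand[A=34 B=38] avail[A=34 B=29] open={R4,R7}
Step 13: reserve R8 B 8 -> on_hand[A=34 B=38] avail[A=34 B=21] open={R4,R7,R8}
Step 14: commit R7 -> on_hand[A=34 B=32] avail[A=34 B=21] open={R4,R8}
Step 15: commit R4 -> on_hand[A=34 B=29] avail[A=34 B=21] open={R8}
Step 16: cancel R8 -> on_hand[A=34 B=29] avail[A=34 B=29] open={}
Step 17: reserve R9 A 1 -> on_hand[A=34 B=29] avail[A=33 B=29] open={R9}
Step 18: reserve R10 B 1 -> on_hand[A=34 B=29] avail[A=33 B=28] open={R10,R9}
Step 19: reserve R11 A 1 -> on_hand[A=34 B=29] avail[A=32 B=28] open={R10,R11,R9}
Step 20: reserve R12 B 1 -> on_hand[A=34 B=29] avail[A=32 B=27] open={R10,R11,R12,R9}
Open reservations: ['R10', 'R11', 'R12', 'R9'] -> 4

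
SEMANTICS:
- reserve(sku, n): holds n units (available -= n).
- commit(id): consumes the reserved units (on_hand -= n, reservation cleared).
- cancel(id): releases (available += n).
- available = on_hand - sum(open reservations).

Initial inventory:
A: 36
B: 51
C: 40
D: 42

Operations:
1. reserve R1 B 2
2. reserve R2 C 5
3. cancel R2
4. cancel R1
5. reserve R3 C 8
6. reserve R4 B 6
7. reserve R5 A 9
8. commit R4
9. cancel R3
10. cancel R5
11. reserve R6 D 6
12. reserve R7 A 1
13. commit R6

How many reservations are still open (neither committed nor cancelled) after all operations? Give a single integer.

Answer: 1

Derivation:
Step 1: reserve R1 B 2 -> on_hand[A=36 B=51 C=40 D=42] avail[A=36 B=49 C=40 D=42] open={R1}
Step 2: reserve R2 C 5 -> on_hand[A=36 B=51 C=40 D=42] avail[A=36 B=49 C=35 D=42] open={R1,R2}
Step 3: cancel R2 -> on_hand[A=36 B=51 C=40 D=42] avail[A=36 B=49 C=40 D=42] open={R1}
Step 4: cancel R1 -> on_hand[A=36 B=51 C=40 D=42] avail[A=36 B=51 C=40 D=42] open={}
Step 5: reserve R3 C 8 -> on_hand[A=36 B=51 C=40 D=42] avail[A=36 B=51 C=32 D=42] open={R3}
Step 6: reserve R4 B 6 -> on_hand[A=36 B=51 C=40 D=42] avail[A=36 B=45 C=32 D=42] open={R3,R4}
Step 7: reserve R5 A 9 -> on_hand[A=36 B=51 C=40 D=42] avail[A=27 B=45 C=32 D=42] open={R3,R4,R5}
Step 8: commit R4 -> on_hand[A=36 B=45 C=40 D=42] avail[A=27 B=45 C=32 D=42] open={R3,R5}
Step 9: cancel R3 -> on_hand[A=36 B=45 C=40 D=42] avail[A=27 B=45 C=40 D=42] open={R5}
Step 10: cancel R5 -> on_hand[A=36 B=45 C=40 D=42] avail[A=36 B=45 C=40 D=42] open={}
Step 11: reserve R6 D 6 -> on_hand[A=36 B=45 C=40 D=42] avail[A=36 B=45 C=40 D=36] open={R6}
Step 12: reserve R7 A 1 -> on_hand[A=36 B=45 C=40 D=42] avail[A=35 B=45 C=40 D=36] open={R6,R7}
Step 13: commit R6 -> on_hand[A=36 B=45 C=40 D=36] avail[A=35 B=45 C=40 D=36] open={R7}
Open reservations: ['R7'] -> 1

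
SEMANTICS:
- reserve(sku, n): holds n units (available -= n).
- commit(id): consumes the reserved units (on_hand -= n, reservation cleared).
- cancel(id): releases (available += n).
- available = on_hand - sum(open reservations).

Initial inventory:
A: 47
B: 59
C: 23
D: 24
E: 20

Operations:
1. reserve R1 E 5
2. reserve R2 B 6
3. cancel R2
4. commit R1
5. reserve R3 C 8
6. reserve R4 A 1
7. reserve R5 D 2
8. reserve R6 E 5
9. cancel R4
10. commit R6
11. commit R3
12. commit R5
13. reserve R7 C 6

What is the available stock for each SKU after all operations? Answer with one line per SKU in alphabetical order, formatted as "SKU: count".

Answer: A: 47
B: 59
C: 9
D: 22
E: 10

Derivation:
Step 1: reserve R1 E 5 -> on_hand[A=47 B=59 C=23 D=24 E=20] avail[A=47 B=59 C=23 D=24 E=15] open={R1}
Step 2: reserve R2 B 6 -> on_hand[A=47 B=59 C=23 D=24 E=20] avail[A=47 B=53 C=23 D=24 E=15] open={R1,R2}
Step 3: cancel R2 -> on_hand[A=47 B=59 C=23 D=24 E=20] avail[A=47 B=59 C=23 D=24 E=15] open={R1}
Step 4: commit R1 -> on_hand[A=47 B=59 C=23 D=24 E=15] avail[A=47 B=59 C=23 D=24 E=15] open={}
Step 5: reserve R3 C 8 -> on_hand[A=47 B=59 C=23 D=24 E=15] avail[A=47 B=59 C=15 D=24 E=15] open={R3}
Step 6: reserve R4 A 1 -> on_hand[A=47 B=59 C=23 D=24 E=15] avail[A=46 B=59 C=15 D=24 E=15] open={R3,R4}
Step 7: reserve R5 D 2 -> on_hand[A=47 B=59 C=23 D=24 E=15] avail[A=46 B=59 C=15 D=22 E=15] open={R3,R4,R5}
Step 8: reserve R6 E 5 -> on_hand[A=47 B=59 C=23 D=24 E=15] avail[A=46 B=59 C=15 D=22 E=10] open={R3,R4,R5,R6}
Step 9: cancel R4 -> on_hand[A=47 B=59 C=23 D=24 E=15] avail[A=47 B=59 C=15 D=22 E=10] open={R3,R5,R6}
Step 10: commit R6 -> on_hand[A=47 B=59 C=23 D=24 E=10] avail[A=47 B=59 C=15 D=22 E=10] open={R3,R5}
Step 11: commit R3 -> on_hand[A=47 B=59 C=15 D=24 E=10] avail[A=47 B=59 C=15 D=22 E=10] open={R5}
Step 12: commit R5 -> on_hand[A=47 B=59 C=15 D=22 E=10] avail[A=47 B=59 C=15 D=22 E=10] open={}
Step 13: reserve R7 C 6 -> on_hand[A=47 B=59 C=15 D=22 E=10] avail[A=47 B=59 C=9 D=22 E=10] open={R7}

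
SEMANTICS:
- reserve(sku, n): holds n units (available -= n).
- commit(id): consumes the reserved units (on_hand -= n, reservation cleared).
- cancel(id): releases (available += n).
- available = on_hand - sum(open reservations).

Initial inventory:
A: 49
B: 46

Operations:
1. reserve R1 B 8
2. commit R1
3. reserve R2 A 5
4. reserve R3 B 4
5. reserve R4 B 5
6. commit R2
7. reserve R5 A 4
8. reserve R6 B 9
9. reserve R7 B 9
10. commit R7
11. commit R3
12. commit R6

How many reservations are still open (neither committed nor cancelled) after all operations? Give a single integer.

Step 1: reserve R1 B 8 -> on_hand[A=49 B=46] avail[A=49 B=38] open={R1}
Step 2: commit R1 -> on_hand[A=49 B=38] avail[A=49 B=38] open={}
Step 3: reserve R2 A 5 -> on_hand[A=49 B=38] avail[A=44 B=38] open={R2}
Step 4: reserve R3 B 4 -> on_hand[A=49 B=38] avail[A=44 B=34] open={R2,R3}
Step 5: reserve R4 B 5 -> on_hand[A=49 B=38] avail[A=44 B=29] open={R2,R3,R4}
Step 6: commit R2 -> on_hand[A=44 B=38] avail[A=44 B=29] open={R3,R4}
Step 7: reserve R5 A 4 -> on_hand[A=44 B=38] avail[A=40 B=29] open={R3,R4,R5}
Step 8: reserve R6 B 9 -> on_hand[A=44 B=38] avail[A=40 B=20] open={R3,R4,R5,R6}
Step 9: reserve R7 B 9 -> on_hand[A=44 B=38] avail[A=40 B=11] open={R3,R4,R5,R6,R7}
Step 10: commit R7 -> on_hand[A=44 B=29] avail[A=40 B=11] open={R3,R4,R5,R6}
Step 11: commit R3 -> on_hand[A=44 B=25] avail[A=40 B=11] open={R4,R5,R6}
Step 12: commit R6 -> on_hand[A=44 B=16] avail[A=40 B=11] open={R4,R5}
Open reservations: ['R4', 'R5'] -> 2

Answer: 2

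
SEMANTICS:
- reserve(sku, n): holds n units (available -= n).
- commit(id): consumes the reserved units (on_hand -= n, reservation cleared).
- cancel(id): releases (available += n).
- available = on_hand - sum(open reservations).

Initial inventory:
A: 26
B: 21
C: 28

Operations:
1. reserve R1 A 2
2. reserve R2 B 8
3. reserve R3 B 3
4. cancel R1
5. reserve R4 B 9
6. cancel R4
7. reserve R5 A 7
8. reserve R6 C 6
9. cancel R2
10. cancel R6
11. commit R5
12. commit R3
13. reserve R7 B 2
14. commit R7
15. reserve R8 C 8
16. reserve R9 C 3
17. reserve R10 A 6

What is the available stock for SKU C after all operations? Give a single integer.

Answer: 17

Derivation:
Step 1: reserve R1 A 2 -> on_hand[A=26 B=21 C=28] avail[A=24 B=21 C=28] open={R1}
Step 2: reserve R2 B 8 -> on_hand[A=26 B=21 C=28] avail[A=24 B=13 C=28] open={R1,R2}
Step 3: reserve R3 B 3 -> on_hand[A=26 B=21 C=28] avail[A=24 B=10 C=28] open={R1,R2,R3}
Step 4: cancel R1 -> on_hand[A=26 B=21 C=28] avail[A=26 B=10 C=28] open={R2,R3}
Step 5: reserve R4 B 9 -> on_hand[A=26 B=21 C=28] avail[A=26 B=1 C=28] open={R2,R3,R4}
Step 6: cancel R4 -> on_hand[A=26 B=21 C=28] avail[A=26 B=10 C=28] open={R2,R3}
Step 7: reserve R5 A 7 -> on_hand[A=26 B=21 C=28] avail[A=19 B=10 C=28] open={R2,R3,R5}
Step 8: reserve R6 C 6 -> on_hand[A=26 B=21 C=28] avail[A=19 B=10 C=22] open={R2,R3,R5,R6}
Step 9: cancel R2 -> on_hand[A=26 B=21 C=28] avail[A=19 B=18 C=22] open={R3,R5,R6}
Step 10: cancel R6 -> on_hand[A=26 B=21 C=28] avail[A=19 B=18 C=28] open={R3,R5}
Step 11: commit R5 -> on_hand[A=19 B=21 C=28] avail[A=19 B=18 C=28] open={R3}
Step 12: commit R3 -> on_hand[A=19 B=18 C=28] avail[A=19 B=18 C=28] open={}
Step 13: reserve R7 B 2 -> on_hand[A=19 B=18 C=28] avail[A=19 B=16 C=28] open={R7}
Step 14: commit R7 -> on_hand[A=19 B=16 C=28] avail[A=19 B=16 C=28] open={}
Step 15: reserve R8 C 8 -> on_hand[A=19 B=16 C=28] avail[A=19 B=16 C=20] open={R8}
Step 16: reserve R9 C 3 -> on_hand[A=19 B=16 C=28] avail[A=19 B=16 C=17] open={R8,R9}
Step 17: reserve R10 A 6 -> on_hand[A=19 B=16 C=28] avail[A=13 B=16 C=17] open={R10,R8,R9}
Final available[C] = 17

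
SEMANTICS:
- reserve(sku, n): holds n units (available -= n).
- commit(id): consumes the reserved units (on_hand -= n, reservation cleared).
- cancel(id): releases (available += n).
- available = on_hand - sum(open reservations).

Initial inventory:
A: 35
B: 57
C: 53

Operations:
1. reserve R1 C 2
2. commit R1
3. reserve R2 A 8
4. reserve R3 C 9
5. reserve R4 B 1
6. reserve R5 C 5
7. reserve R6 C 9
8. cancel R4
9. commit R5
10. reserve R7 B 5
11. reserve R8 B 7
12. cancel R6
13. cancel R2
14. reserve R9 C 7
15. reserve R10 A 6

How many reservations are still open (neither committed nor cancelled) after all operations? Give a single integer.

Step 1: reserve R1 C 2 -> on_hand[A=35 B=57 C=53] avail[A=35 B=57 C=51] open={R1}
Step 2: commit R1 -> on_hand[A=35 B=57 C=51] avail[A=35 B=57 C=51] open={}
Step 3: reserve R2 A 8 -> on_hand[A=35 B=57 C=51] avail[A=27 B=57 C=51] open={R2}
Step 4: reserve R3 C 9 -> on_hand[A=35 B=57 C=51] avail[A=27 B=57 C=42] open={R2,R3}
Step 5: reserve R4 B 1 -> on_hand[A=35 B=57 C=51] avail[A=27 B=56 C=42] open={R2,R3,R4}
Step 6: reserve R5 C 5 -> on_hand[A=35 B=57 C=51] avail[A=27 B=56 C=37] open={R2,R3,R4,R5}
Step 7: reserve R6 C 9 -> on_hand[A=35 B=57 C=51] avail[A=27 B=56 C=28] open={R2,R3,R4,R5,R6}
Step 8: cancel R4 -> on_hand[A=35 B=57 C=51] avail[A=27 B=57 C=28] open={R2,R3,R5,R6}
Step 9: commit R5 -> on_hand[A=35 B=57 C=46] avail[A=27 B=57 C=28] open={R2,R3,R6}
Step 10: reserve R7 B 5 -> on_hand[A=35 B=57 C=46] avail[A=27 B=52 C=28] open={R2,R3,R6,R7}
Step 11: reserve R8 B 7 -> on_hand[A=35 B=57 C=46] avail[A=27 B=45 C=28] open={R2,R3,R6,R7,R8}
Step 12: cancel R6 -> on_hand[A=35 B=57 C=46] avail[A=27 B=45 C=37] open={R2,R3,R7,R8}
Step 13: cancel R2 -> on_hand[A=35 B=57 C=46] avail[A=35 B=45 C=37] open={R3,R7,R8}
Step 14: reserve R9 C 7 -> on_hand[A=35 B=57 C=46] avail[A=35 B=45 C=30] open={R3,R7,R8,R9}
Step 15: reserve R10 A 6 -> on_hand[A=35 B=57 C=46] avail[A=29 B=45 C=30] open={R10,R3,R7,R8,R9}
Open reservations: ['R10', 'R3', 'R7', 'R8', 'R9'] -> 5

Answer: 5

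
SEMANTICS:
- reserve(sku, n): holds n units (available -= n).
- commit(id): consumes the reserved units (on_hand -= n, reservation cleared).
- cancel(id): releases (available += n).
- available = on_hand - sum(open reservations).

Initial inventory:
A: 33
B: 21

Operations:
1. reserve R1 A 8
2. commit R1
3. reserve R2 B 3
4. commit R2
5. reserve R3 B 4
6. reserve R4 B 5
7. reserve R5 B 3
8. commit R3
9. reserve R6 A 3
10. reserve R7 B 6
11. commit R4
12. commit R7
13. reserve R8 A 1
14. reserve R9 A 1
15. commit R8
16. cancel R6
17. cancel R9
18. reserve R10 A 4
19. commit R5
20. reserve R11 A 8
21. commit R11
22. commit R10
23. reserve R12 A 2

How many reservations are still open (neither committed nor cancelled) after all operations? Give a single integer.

Answer: 1

Derivation:
Step 1: reserve R1 A 8 -> on_hand[A=33 B=21] avail[A=25 B=21] open={R1}
Step 2: commit R1 -> on_hand[A=25 B=21] avail[A=25 B=21] open={}
Step 3: reserve R2 B 3 -> on_hand[A=25 B=21] avail[A=25 B=18] open={R2}
Step 4: commit R2 -> on_hand[A=25 B=18] avail[A=25 B=18] open={}
Step 5: reserve R3 B 4 -> on_hand[A=25 B=18] avail[A=25 B=14] open={R3}
Step 6: reserve R4 B 5 -> on_hand[A=25 B=18] avail[A=25 B=9] open={R3,R4}
Step 7: reserve R5 B 3 -> on_hand[A=25 B=18] avail[A=25 B=6] open={R3,R4,R5}
Step 8: commit R3 -> on_hand[A=25 B=14] avail[A=25 B=6] open={R4,R5}
Step 9: reserve R6 A 3 -> on_hand[A=25 B=14] avail[A=22 B=6] open={R4,R5,R6}
Step 10: reserve R7 B 6 -> on_hand[A=25 B=14] avail[A=22 B=0] open={R4,R5,R6,R7}
Step 11: commit R4 -> on_hand[A=25 B=9] avail[A=22 B=0] open={R5,R6,R7}
Step 12: commit R7 -> on_hand[A=25 B=3] avail[A=22 B=0] open={R5,R6}
Step 13: reserve R8 A 1 -> on_hand[A=25 B=3] avail[A=21 B=0] open={R5,R6,R8}
Step 14: reserve R9 A 1 -> on_hand[A=25 B=3] avail[A=20 B=0] open={R5,R6,R8,R9}
Step 15: commit R8 -> on_hand[A=24 B=3] avail[A=20 B=0] open={R5,R6,R9}
Step 16: cancel R6 -> on_hand[A=24 B=3] avail[A=23 B=0] open={R5,R9}
Step 17: cancel R9 -> on_hand[A=24 B=3] avail[A=24 B=0] open={R5}
Step 18: reserve R10 A 4 -> on_hand[A=24 B=3] avail[A=20 B=0] open={R10,R5}
Step 19: commit R5 -> on_hand[A=24 B=0] avail[A=20 B=0] open={R10}
Step 20: reserve R11 A 8 -> on_hand[A=24 B=0] avail[A=12 B=0] open={R10,R11}
Step 21: commit R11 -> on_hand[A=16 B=0] avail[A=12 B=0] open={R10}
Step 22: commit R10 -> on_hand[A=12 B=0] avail[A=12 B=0] open={}
Step 23: reserve R12 A 2 -> on_hand[A=12 B=0] avail[A=10 B=0] open={R12}
Open reservations: ['R12'] -> 1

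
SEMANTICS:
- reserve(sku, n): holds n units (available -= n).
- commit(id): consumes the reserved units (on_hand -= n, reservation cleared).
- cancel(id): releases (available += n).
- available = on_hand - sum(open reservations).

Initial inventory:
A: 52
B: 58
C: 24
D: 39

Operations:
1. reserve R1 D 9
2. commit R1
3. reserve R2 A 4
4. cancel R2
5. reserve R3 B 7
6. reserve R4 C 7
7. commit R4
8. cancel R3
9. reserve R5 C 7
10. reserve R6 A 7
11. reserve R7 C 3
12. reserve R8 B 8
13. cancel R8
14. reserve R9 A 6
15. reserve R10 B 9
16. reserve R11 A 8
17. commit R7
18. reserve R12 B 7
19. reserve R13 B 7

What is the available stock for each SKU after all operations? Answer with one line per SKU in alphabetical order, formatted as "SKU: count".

Step 1: reserve R1 D 9 -> on_hand[A=52 B=58 C=24 D=39] avail[A=52 B=58 C=24 D=30] open={R1}
Step 2: commit R1 -> on_hand[A=52 B=58 C=24 D=30] avail[A=52 B=58 C=24 D=30] open={}
Step 3: reserve R2 A 4 -> on_hand[A=52 B=58 C=24 D=30] avail[A=48 B=58 C=24 D=30] open={R2}
Step 4: cancel R2 -> on_hand[A=52 B=58 C=24 D=30] avail[A=52 B=58 C=24 D=30] open={}
Step 5: reserve R3 B 7 -> on_hand[A=52 B=58 C=24 D=30] avail[A=52 B=51 C=24 D=30] open={R3}
Step 6: reserve R4 C 7 -> on_hand[A=52 B=58 C=24 D=30] avail[A=52 B=51 C=17 D=30] open={R3,R4}
Step 7: commit R4 -> on_hand[A=52 B=58 C=17 D=30] avail[A=52 B=51 C=17 D=30] open={R3}
Step 8: cancel R3 -> on_hand[A=52 B=58 C=17 D=30] avail[A=52 B=58 C=17 D=30] open={}
Step 9: reserve R5 C 7 -> on_hand[A=52 B=58 C=17 D=30] avail[A=52 B=58 C=10 D=30] open={R5}
Step 10: reserve R6 A 7 -> on_hand[A=52 B=58 C=17 D=30] avail[A=45 B=58 C=10 D=30] open={R5,R6}
Step 11: reserve R7 C 3 -> on_hand[A=52 B=58 C=17 D=30] avail[A=45 B=58 C=7 D=30] open={R5,R6,R7}
Step 12: reserve R8 B 8 -> on_hand[A=52 B=58 C=17 D=30] avail[A=45 B=50 C=7 D=30] open={R5,R6,R7,R8}
Step 13: cancel R8 -> on_hand[A=52 B=58 C=17 D=30] avail[A=45 B=58 C=7 D=30] open={R5,R6,R7}
Step 14: reserve R9 A 6 -> on_hand[A=52 B=58 C=17 D=30] avail[A=39 B=58 C=7 D=30] open={R5,R6,R7,R9}
Step 15: reserve R10 B 9 -> on_hand[A=52 B=58 C=17 D=30] avail[A=39 B=49 C=7 D=30] open={R10,R5,R6,R7,R9}
Step 16: reserve R11 A 8 -> on_hand[A=52 B=58 C=17 D=30] avail[A=31 B=49 C=7 D=30] open={R10,R11,R5,R6,R7,R9}
Step 17: commit R7 -> on_hand[A=52 B=58 C=14 D=30] avail[A=31 B=49 C=7 D=30] open={R10,R11,R5,R6,R9}
Step 18: reserve R12 B 7 -> on_hand[A=52 B=58 C=14 D=30] avail[A=31 B=42 C=7 D=30] open={R10,R11,R12,R5,R6,R9}
Step 19: reserve R13 B 7 -> on_hand[A=52 B=58 C=14 D=30] avail[A=31 B=35 C=7 D=30] open={R10,R11,R12,R13,R5,R6,R9}

Answer: A: 31
B: 35
C: 7
D: 30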